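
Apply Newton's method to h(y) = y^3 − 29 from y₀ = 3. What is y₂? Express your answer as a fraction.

1714381/558009

h'(y) = 3y^2.
h(3) = −2, h'(3) = 27, so y₁ = 3 − (−2)/27 = 83/27.
h(83/27) = 980/19683, h'(83/27) = 6889/243, so y₂ = (83/27) − (980/19683)/(6889/243) = 1714381/558009.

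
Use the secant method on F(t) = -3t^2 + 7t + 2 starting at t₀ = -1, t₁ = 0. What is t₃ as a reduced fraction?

-5/19

F(-1) = -8, F(0) = 2. t₂ = 0 - 2·(0 - (-1))/(2 - (-8)) = -1/5.
F(0) = 2, F(-1/5) = 12/25. t₃ = (-1/5) - (12/25)·((-1/5) - 0)/((12/25) - 2) = -5/19.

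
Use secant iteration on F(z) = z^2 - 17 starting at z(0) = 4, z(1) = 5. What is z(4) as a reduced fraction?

F(4) = -1, F(5) = 8. z(2) = 5 - 8·(5 - 4)/(8 - (-1)) = 37/9.
F(5) = 8, F(37/9) = -8/81. z(3) = (37/9) - (-8/81)·((37/9) - 5)/((-8/81) - 8) = 169/41.
F(37/9) = -8/81, F(169/41) = -16/1681. z(4) = (169/41) - (-16/1681)·((169/41) - (37/9))/((-16/1681) - (-8/81)) = 6263/1519.

6263/1519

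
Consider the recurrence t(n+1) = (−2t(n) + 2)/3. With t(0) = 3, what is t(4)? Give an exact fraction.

t(1) = (−2·3 + 2)/3 = −4/3.
t(2) = (−2·(−4/3) + 2)/3 = 14/9.
t(3) = (−2·(14/9) + 2)/3 = −10/27.
t(4) = (−2·(−10/27) + 2)/3 = 74/81.

74/81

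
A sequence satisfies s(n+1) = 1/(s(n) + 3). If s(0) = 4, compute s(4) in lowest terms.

73/241

s(1) = 1/(4 + 3) = 1/7.
s(2) = 1/(1/7 + 3) = 7/22.
s(3) = 1/(7/22 + 3) = 22/73.
s(4) = 1/(22/73 + 3) = 73/241.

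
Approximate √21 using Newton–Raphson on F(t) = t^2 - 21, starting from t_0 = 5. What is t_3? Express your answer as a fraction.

F'(t) = 2t.
F(5) = 4, F'(5) = 10, so t_1 = 5 - 4/10 = 23/5.
F(23/5) = 4/25, F'(23/5) = 46/5, so t_2 = (23/5) - (4/25)/(46/5) = 527/115.
F(527/115) = 4/13225, F'(527/115) = 1054/115, so t_3 = (527/115) - (4/13225)/(1054/115) = 277727/60605.

277727/60605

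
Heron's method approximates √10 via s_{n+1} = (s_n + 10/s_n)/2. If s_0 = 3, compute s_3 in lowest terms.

1039681/328776

s_1 = (3 + 10/3)/2 = 19/6.
s_2 = (19/6 + 10/(19/6))/2 = 721/228.
s_3 = (721/228 + 10/(721/228))/2 = 1039681/328776.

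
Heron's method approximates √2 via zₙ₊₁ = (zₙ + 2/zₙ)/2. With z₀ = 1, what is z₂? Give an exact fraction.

z₁ = (1 + 2/1)/2 = 3/2.
z₂ = (3/2 + 2/(3/2))/2 = 17/12.

17/12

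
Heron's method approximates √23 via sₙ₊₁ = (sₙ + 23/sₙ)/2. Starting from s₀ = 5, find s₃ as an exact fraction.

s₁ = (5 + 23/5)/2 = 24/5.
s₂ = (24/5 + 23/(24/5))/2 = 1151/240.
s₃ = (1151/240 + 23/(1151/240))/2 = 2649601/552480.

2649601/552480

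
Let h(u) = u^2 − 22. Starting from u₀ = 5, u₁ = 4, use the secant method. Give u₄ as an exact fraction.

1712/365

h(5) = 3, h(4) = −6. u₂ = 4 − (−6)·(4 − 5)/((−6) − 3) = 14/3.
h(4) = −6, h(14/3) = −2/9. u₃ = (14/3) − (−2/9)·((14/3) − 4)/((−2/9) − (−6)) = 61/13.
h(14/3) = −2/9, h(61/13) = 3/169. u₄ = (61/13) − (3/169)·((61/13) − (14/3))/((3/169) − (−2/9)) = 1712/365.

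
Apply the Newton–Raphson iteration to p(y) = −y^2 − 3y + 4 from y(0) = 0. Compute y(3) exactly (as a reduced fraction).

p'(y) = −2y − 3.
p(0) = 4, p'(0) = −3, so y(1) = 0 − 4/(−3) = 4/3.
p(4/3) = −16/9, p'(4/3) = −17/3, so y(2) = (4/3) − (−16/9)/(−17/3) = 52/51.
p(52/51) = −256/2601, p'(52/51) = −257/51, so y(3) = (52/51) − (−256/2601)/(−257/51) = 13108/13107.

13108/13107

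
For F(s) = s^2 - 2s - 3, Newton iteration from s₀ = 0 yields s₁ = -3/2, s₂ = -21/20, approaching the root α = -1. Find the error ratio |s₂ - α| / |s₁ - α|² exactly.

1/5

s₁ - α = -3/2 - (-1) = -3/2 + 1 = -1/2, so |s₁ - α| = 1/2.
s₂ - α = -21/20 - (-1) = -21/20 + 1 = -1/20, so |s₂ - α| = 1/20.
|s₁ - α|² = 1/4.
Ratio = (1/20) / (1/4) = 1/5.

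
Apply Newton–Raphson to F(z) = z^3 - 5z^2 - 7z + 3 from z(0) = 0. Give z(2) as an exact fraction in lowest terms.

F'(z) = 3z^2 - 10z - 7.
F(0) = 3, F'(0) = -7, so z(1) = 0 - 3/(-7) = 3/7.
F(3/7) = -288/343, F'(3/7) = -526/49, so z(2) = (3/7) - (-288/343)/(-526/49) = 645/1841.

645/1841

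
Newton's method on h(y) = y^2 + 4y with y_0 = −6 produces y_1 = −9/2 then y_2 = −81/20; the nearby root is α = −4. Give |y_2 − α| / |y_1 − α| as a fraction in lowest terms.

1/10

y_1 − α = −9/2 − (−4) = −9/2 + 4 = −1/2, so |y_1 − α| = 1/2.
y_2 − α = −81/20 − (−4) = −81/20 + 4 = −1/20, so |y_2 − α| = 1/20.
Ratio = (1/20) / (1/2) = 1/10.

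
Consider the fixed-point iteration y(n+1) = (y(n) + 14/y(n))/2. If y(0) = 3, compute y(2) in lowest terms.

1033/276

y(1) = (3 + 14/3)/2 = 23/6.
y(2) = (23/6 + 14/(23/6))/2 = 1033/276.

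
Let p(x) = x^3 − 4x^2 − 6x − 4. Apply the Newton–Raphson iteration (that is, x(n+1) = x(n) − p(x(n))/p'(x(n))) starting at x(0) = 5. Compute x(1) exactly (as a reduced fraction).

p'(x) = 3x^2 − 8x − 6.
p(5) = −9, p'(5) = 29, so x(1) = 5 − (−9)/29 = 154/29.

154/29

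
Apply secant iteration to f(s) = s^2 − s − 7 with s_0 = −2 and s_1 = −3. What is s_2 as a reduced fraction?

f(−2) = −1, f(−3) = 5. s_2 = (−3) − 5·((−3) − (−2))/(5 − (−1)) = −13/6.

−13/6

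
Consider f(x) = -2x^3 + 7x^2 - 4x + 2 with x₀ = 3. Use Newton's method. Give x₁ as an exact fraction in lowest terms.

47/16

f'(x) = -6x^2 + 14x - 4.
f(3) = -1, f'(3) = -16, so x₁ = 3 - (-1)/(-16) = 47/16.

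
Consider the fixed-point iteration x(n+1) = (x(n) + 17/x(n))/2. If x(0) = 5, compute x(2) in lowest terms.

433/105

x(1) = (5 + 17/5)/2 = 21/5.
x(2) = (21/5 + 17/(21/5))/2 = 433/105.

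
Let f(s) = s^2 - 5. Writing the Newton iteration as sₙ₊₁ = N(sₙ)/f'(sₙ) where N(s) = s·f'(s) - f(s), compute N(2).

9

f'(s) = 2s.
N(s) = s·f'(s) - f(s) = s·(2s) - (s^2 - 5) = s^2 + 5.
N(2) = 9.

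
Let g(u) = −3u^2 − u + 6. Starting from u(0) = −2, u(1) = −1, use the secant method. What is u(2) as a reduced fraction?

−3/2

g(−2) = −4, g(−1) = 4. u(2) = (−1) − 4·((−1) − (−2))/(4 − (−4)) = −3/2.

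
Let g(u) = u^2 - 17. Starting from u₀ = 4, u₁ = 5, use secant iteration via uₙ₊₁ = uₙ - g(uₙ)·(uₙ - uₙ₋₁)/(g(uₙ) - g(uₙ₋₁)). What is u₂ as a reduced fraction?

g(4) = -1, g(5) = 8. u₂ = 5 - 8·(5 - 4)/(8 - (-1)) = 37/9.

37/9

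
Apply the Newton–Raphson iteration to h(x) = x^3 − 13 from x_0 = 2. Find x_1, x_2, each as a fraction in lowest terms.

h'(x) = 3x^2.
h(2) = −5, h'(2) = 12, so x_1 = 2 − (−5)/12 = 29/12.
h(29/12) = 1925/1728, h'(29/12) = 841/48, so x_2 = (29/12) − (1925/1728)/(841/48) = 35621/15138.

x_1 = 29/12, x_2 = 35621/15138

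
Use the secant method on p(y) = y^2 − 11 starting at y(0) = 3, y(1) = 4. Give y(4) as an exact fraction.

p(3) = −2, p(4) = 5. y(2) = 4 − 5·(4 − 3)/(5 − (−2)) = 23/7.
p(4) = 5, p(23/7) = −10/49. y(3) = (23/7) − (−10/49)·((23/7) − 4)/((−10/49) − 5) = 169/51.
p(23/7) = −10/49, p(169/51) = −50/2601. y(4) = (169/51) − (−50/2601)·((169/51) − (23/7))/((−50/2601) − (−10/49)) = 3907/1178.

3907/1178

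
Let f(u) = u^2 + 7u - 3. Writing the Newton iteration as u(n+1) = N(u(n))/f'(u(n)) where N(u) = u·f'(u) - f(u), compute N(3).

12

f'(u) = 2u + 7.
N(u) = u·f'(u) - f(u) = u·(2u + 7) - (u^2 + 7u - 3) = u^2 + 3.
N(3) = 12.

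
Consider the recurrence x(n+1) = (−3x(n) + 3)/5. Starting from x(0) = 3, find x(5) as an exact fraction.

x(1) = (−3·3 + 3)/5 = −6/5.
x(2) = (−3·(−6/5) + 3)/5 = 33/25.
x(3) = (−3·(33/25) + 3)/5 = −24/125.
x(4) = (−3·(−24/125) + 3)/5 = 447/625.
x(5) = (−3·(447/625) + 3)/5 = 534/3125.

534/3125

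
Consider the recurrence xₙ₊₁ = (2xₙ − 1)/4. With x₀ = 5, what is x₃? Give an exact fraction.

3/16

x₁ = (2·5 − 1)/4 = 9/4.
x₂ = (2·(9/4) − 1)/4 = 7/8.
x₃ = (2·(7/8) − 1)/4 = 3/16.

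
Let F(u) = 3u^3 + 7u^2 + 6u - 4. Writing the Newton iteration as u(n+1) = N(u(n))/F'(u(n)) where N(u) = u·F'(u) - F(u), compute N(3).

F'(u) = 9u^2 + 14u + 6.
N(u) = u·F'(u) - F(u) = u·(9u^2 + 14u + 6) - (3u^3 + 7u^2 + 6u - 4) = 6u^3 + 7u^2 + 4.
N(3) = 229.

229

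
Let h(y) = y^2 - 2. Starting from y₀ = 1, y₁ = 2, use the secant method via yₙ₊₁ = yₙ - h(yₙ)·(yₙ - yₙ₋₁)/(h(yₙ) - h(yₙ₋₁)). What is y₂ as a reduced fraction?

h(1) = -1, h(2) = 2. y₂ = 2 - 2·(2 - 1)/(2 - (-1)) = 4/3.

4/3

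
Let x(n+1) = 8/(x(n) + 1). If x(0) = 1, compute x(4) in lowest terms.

x(1) = 8/(1 + 1) = 4.
x(2) = 8/(4 + 1) = 8/5.
x(3) = 8/(8/5 + 1) = 40/13.
x(4) = 8/(40/13 + 1) = 104/53.

104/53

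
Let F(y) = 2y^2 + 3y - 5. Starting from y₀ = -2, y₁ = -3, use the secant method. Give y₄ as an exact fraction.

-6583/2633

F(-2) = -3, F(-3) = 4. y₂ = (-3) - 4·((-3) - (-2))/(4 - (-3)) = -17/7.
F(-3) = 4, F(-17/7) = -24/49. y₃ = (-17/7) - (-24/49)·((-17/7) - (-3))/((-24/49) - 4) = -137/55.
F(-17/7) = -24/49, F(-137/55) = -192/3025. y₄ = (-137/55) - (-192/3025)·((-137/55) - (-17/7))/((-192/3025) - (-24/49)) = -6583/2633.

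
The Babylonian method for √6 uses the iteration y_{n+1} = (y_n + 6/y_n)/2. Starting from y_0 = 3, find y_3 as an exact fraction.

4801/1960

y_1 = (3 + 6/3)/2 = 5/2.
y_2 = (5/2 + 6/(5/2))/2 = 49/20.
y_3 = (49/20 + 6/(49/20))/2 = 4801/1960.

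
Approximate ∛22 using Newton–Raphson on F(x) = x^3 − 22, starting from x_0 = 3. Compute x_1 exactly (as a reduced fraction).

F'(x) = 3x^2.
F(3) = 5, F'(3) = 27, so x_1 = 3 − 5/27 = 76/27.

76/27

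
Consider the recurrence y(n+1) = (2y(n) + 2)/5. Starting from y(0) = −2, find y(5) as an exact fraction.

1998/3125

y(1) = (2·(−2) + 2)/5 = −2/5.
y(2) = (2·(−2/5) + 2)/5 = 6/25.
y(3) = (2·(6/25) + 2)/5 = 62/125.
y(4) = (2·(62/125) + 2)/5 = 374/625.
y(5) = (2·(374/625) + 2)/5 = 1998/3125.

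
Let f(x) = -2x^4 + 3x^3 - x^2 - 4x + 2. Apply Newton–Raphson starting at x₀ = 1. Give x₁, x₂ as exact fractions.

f'(x) = -8x^3 + 9x^2 - 2x - 4.
f(1) = -2, f'(1) = -5, so x₁ = 1 - (-2)/(-5) = 3/5.
f(3/5) = -232/625, f'(3/5) = -461/125, so x₂ = (3/5) - (-232/625)/(-461/125) = 1151/2305.

x₁ = 3/5, x₂ = 1151/2305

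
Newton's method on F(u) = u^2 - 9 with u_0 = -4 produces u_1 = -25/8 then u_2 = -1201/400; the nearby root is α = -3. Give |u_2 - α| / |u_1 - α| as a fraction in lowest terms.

u_1 - α = -25/8 - (-3) = -25/8 + 3 = -1/8, so |u_1 - α| = 1/8.
u_2 - α = -1201/400 - (-3) = -1201/400 + 3 = -1/400, so |u_2 - α| = 1/400.
Ratio = (1/400) / (1/8) = 1/50.

1/50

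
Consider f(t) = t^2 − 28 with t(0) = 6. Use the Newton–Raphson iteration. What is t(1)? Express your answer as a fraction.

16/3

f'(t) = 2t.
f(6) = 8, f'(6) = 12, so t(1) = 6 − 8/12 = 16/3.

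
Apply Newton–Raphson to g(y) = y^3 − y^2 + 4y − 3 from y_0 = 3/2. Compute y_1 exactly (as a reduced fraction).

g'(y) = 3y^2 − 2y + 4.
g(3/2) = 33/8, g'(3/2) = 31/4, so y_1 = (3/2) − (33/8)/(31/4) = 30/31.

30/31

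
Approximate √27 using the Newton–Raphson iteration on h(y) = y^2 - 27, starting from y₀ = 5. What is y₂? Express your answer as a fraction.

h'(y) = 2y.
h(5) = -2, h'(5) = 10, so y₁ = 5 - (-2)/10 = 26/5.
h(26/5) = 1/25, h'(26/5) = 52/5, so y₂ = (26/5) - (1/25)/(52/5) = 1351/260.

1351/260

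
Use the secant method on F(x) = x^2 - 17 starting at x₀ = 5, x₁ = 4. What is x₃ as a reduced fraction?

F(5) = 8, F(4) = -1. x₂ = 4 - (-1)·(4 - 5)/((-1) - 8) = 37/9.
F(4) = -1, F(37/9) = -8/81. x₃ = (37/9) - (-8/81)·((37/9) - 4)/((-8/81) - (-1)) = 301/73.

301/73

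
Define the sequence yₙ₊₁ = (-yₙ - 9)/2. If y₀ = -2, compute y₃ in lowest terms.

y₁ = (-(-2) - 9)/2 = -7/2.
y₂ = (-(-7/2) - 9)/2 = -11/4.
y₃ = (-(-11/4) - 9)/2 = -25/8.

-25/8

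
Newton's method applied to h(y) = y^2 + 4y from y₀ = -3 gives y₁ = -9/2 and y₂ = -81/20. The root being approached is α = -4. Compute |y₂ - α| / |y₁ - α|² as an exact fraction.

1/5

y₁ - α = -9/2 - (-4) = -9/2 + 4 = -1/2, so |y₁ - α| = 1/2.
y₂ - α = -81/20 - (-4) = -81/20 + 4 = -1/20, so |y₂ - α| = 1/20.
|y₁ - α|² = 1/4.
Ratio = (1/20) / (1/4) = 1/5.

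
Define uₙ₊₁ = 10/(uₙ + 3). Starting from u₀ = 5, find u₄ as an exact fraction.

910/443

u₁ = 10/(5 + 3) = 5/4.
u₂ = 10/(5/4 + 3) = 40/17.
u₃ = 10/(40/17 + 3) = 170/91.
u₄ = 10/(170/91 + 3) = 910/443.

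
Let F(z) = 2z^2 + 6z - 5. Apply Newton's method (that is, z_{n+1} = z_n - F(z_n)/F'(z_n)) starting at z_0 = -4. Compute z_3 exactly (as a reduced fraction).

F'(z) = 4z + 6.
F(-4) = 3, F'(-4) = -10, so z_1 = (-4) - 3/(-10) = -37/10.
F(-37/10) = 9/50, F'(-37/10) = -44/5, so z_2 = (-37/10) - (9/50)/(-44/5) = -1619/440.
F(-1619/440) = 81/96800, F'(-1619/440) = -959/110, so z_3 = (-1619/440) - (81/96800)/(-959/110) = -3105161/843920.

-3105161/843920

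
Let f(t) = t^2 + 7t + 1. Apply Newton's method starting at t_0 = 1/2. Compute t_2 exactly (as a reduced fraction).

f'(t) = 2t + 7.
f(1/2) = 19/4, f'(1/2) = 8, so t_1 = (1/2) - (19/4)/8 = -3/32.
f(-3/32) = 361/1024, f'(-3/32) = 109/16, so t_2 = (-3/32) - (361/1024)/(109/16) = -1015/6976.

-1015/6976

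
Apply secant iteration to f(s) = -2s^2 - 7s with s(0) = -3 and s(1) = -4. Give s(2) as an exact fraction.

f(-3) = 3, f(-4) = -4. s(2) = (-4) - (-4)·((-4) - (-3))/((-4) - 3) = -24/7.

-24/7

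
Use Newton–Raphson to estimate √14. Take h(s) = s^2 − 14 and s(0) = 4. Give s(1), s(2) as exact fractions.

h'(s) = 2s.
h(4) = 2, h'(4) = 8, so s(1) = 4 − 2/8 = 15/4.
h(15/4) = 1/16, h'(15/4) = 15/2, so s(2) = (15/4) − (1/16)/(15/2) = 449/120.

s(1) = 15/4, s(2) = 449/120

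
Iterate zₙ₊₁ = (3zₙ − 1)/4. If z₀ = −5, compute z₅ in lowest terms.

z₁ = (3·(−5) − 1)/4 = −4.
z₂ = (3·(−4) − 1)/4 = −13/4.
z₃ = (3·(−13/4) − 1)/4 = −43/16.
z₄ = (3·(−43/16) − 1)/4 = −145/64.
z₅ = (3·(−145/64) − 1)/4 = −499/256.

−499/256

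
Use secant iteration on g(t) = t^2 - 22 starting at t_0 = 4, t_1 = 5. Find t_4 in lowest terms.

1909/407

g(4) = -6, g(5) = 3. t_2 = 5 - 3·(5 - 4)/(3 - (-6)) = 14/3.
g(5) = 3, g(14/3) = -2/9. t_3 = (14/3) - (-2/9)·((14/3) - 5)/((-2/9) - 3) = 136/29.
g(14/3) = -2/9, g(136/29) = -6/841. t_4 = (136/29) - (-6/841)·((136/29) - (14/3))/((-6/841) - (-2/9)) = 1909/407.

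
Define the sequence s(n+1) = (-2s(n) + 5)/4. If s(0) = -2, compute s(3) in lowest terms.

s(1) = (-2·(-2) + 5)/4 = 9/4.
s(2) = (-2·(9/4) + 5)/4 = 1/8.
s(3) = (-2·(1/8) + 5)/4 = 19/16.

19/16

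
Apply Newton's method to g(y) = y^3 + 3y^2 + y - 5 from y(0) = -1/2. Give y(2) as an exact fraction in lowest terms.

-13411/4085

g'(y) = 3y^2 + 6y + 1.
g(-1/2) = -39/8, g'(-1/2) = -5/4, so y(1) = (-1/2) - (-39/8)/(-5/4) = -22/5.
g(-22/5) = -4563/125, g'(-22/5) = 817/25, so y(2) = (-22/5) - (-4563/125)/(817/25) = -13411/4085.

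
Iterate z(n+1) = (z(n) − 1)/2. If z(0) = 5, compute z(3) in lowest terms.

z(1) = (5 − 1)/2 = 2.
z(2) = (2 − 1)/2 = 1/2.
z(3) = ((1/2) − 1)/2 = −1/4.

−1/4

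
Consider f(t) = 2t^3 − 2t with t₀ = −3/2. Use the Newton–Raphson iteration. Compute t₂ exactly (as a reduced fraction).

f'(t) = 6t^2 − 2.
f(−3/2) = −15/4, f'(−3/2) = 23/2, so t₁ = (−3/2) − (−15/4)/(23/2) = −27/23.
f(−27/23) = −10800/12167, f'(−27/23) = 3316/529, so t₂ = (−27/23) − (−10800/12167)/(3316/529) = −19683/19067.

−19683/19067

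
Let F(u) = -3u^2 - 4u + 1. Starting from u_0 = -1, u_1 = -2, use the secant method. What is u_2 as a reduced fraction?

-7/5

F(-1) = 2, F(-2) = -3. u_2 = (-2) - (-3)·((-2) - (-1))/((-3) - 2) = -7/5.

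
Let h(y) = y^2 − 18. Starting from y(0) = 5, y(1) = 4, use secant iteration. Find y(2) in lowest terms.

38/9

h(5) = 7, h(4) = −2. y(2) = 4 − (−2)·(4 − 5)/((−2) − 7) = 38/9.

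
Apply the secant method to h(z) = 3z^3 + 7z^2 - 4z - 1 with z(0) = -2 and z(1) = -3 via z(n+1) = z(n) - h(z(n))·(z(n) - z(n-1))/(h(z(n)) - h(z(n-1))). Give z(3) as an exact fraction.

-1173/427

h(-2) = 11, h(-3) = -7. z(2) = (-3) - (-7)·((-3) - (-2))/((-7) - 11) = -47/18.
h(-3) = -7, h(-47/18) = 7315/1944. z(3) = (-47/18) - (7315/1944)·((-47/18) - (-3))/((7315/1944) - (-7)) = -1173/427.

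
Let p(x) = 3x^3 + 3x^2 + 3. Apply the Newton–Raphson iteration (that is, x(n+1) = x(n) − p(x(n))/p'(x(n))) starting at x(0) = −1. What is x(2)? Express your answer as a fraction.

p'(x) = 9x^2 + 6x.
p(−1) = 3, p'(−1) = 3, so x(1) = (−1) − 3/3 = −2.
p(−2) = −9, p'(−2) = 24, so x(2) = (−2) − (−9)/24 = −13/8.

−13/8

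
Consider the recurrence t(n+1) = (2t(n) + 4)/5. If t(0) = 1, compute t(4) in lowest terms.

t(1) = (2·1 + 4)/5 = 6/5.
t(2) = (2·(6/5) + 4)/5 = 32/25.
t(3) = (2·(32/25) + 4)/5 = 164/125.
t(4) = (2·(164/125) + 4)/5 = 828/625.

828/625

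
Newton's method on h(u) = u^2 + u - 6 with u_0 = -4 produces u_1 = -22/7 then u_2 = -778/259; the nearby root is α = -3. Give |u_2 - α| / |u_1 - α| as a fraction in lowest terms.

u_1 - α = -22/7 - (-3) = -22/7 + 3 = -1/7, so |u_1 - α| = 1/7.
u_2 - α = -778/259 - (-3) = -778/259 + 3 = -1/259, so |u_2 - α| = 1/259.
Ratio = (1/259) / (1/7) = 1/37.

1/37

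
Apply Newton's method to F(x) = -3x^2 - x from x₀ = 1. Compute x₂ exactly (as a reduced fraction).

27/175

F'(x) = -6x - 1.
F(1) = -4, F'(1) = -7, so x₁ = 1 - (-4)/(-7) = 3/7.
F(3/7) = -48/49, F'(3/7) = -25/7, so x₂ = (3/7) - (-48/49)/(-25/7) = 27/175.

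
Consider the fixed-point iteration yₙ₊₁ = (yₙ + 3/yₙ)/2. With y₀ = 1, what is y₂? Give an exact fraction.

7/4

y₁ = (1 + 3/1)/2 = 2.
y₂ = (2 + 3/2)/2 = 7/4.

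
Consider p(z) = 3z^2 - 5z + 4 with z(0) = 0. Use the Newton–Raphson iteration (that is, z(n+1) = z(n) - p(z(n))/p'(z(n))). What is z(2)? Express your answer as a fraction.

52/5

p'(z) = 6z - 5.
p(0) = 4, p'(0) = -5, so z(1) = 0 - 4/(-5) = 4/5.
p(4/5) = 48/25, p'(4/5) = -1/5, so z(2) = (4/5) - (48/25)/(-1/5) = 52/5.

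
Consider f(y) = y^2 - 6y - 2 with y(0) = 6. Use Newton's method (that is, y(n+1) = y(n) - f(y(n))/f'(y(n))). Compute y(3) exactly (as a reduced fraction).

f'(y) = 2y - 6.
f(6) = -2, f'(6) = 6, so y(1) = 6 - (-2)/6 = 19/3.
f(19/3) = 1/9, f'(19/3) = 20/3, so y(2) = (19/3) - (1/9)/(20/3) = 379/60.
f(379/60) = 1/3600, f'(379/60) = 199/30, so y(3) = (379/60) - (1/3600)/(199/30) = 150841/23880.

150841/23880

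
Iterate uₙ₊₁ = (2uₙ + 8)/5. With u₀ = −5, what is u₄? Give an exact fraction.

1544/625

u₁ = (2·(−5) + 8)/5 = −2/5.
u₂ = (2·(−2/5) + 8)/5 = 36/25.
u₃ = (2·(36/25) + 8)/5 = 272/125.
u₄ = (2·(272/125) + 8)/5 = 1544/625.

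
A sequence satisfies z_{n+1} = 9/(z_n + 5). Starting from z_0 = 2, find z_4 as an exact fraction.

z_1 = 9/(2 + 5) = 9/7.
z_2 = 9/(9/7 + 5) = 63/44.
z_3 = 9/(63/44 + 5) = 396/283.
z_4 = 9/(396/283 + 5) = 2547/1811.

2547/1811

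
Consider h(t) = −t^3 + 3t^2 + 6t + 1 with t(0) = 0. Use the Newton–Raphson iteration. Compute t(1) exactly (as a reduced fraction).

h'(t) = −3t^2 + 6t + 6.
h(0) = 1, h'(0) = 6, so t(1) = 0 − 1/6 = −1/6.

−1/6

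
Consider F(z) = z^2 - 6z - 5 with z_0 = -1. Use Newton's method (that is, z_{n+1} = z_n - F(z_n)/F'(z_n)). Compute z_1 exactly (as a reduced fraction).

F'(z) = 2z - 6.
F(-1) = 2, F'(-1) = -8, so z_1 = (-1) - 2/(-8) = -3/4.

-3/4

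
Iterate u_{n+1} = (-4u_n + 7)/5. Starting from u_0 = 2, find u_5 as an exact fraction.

u_1 = (-4·2 + 7)/5 = -1/5.
u_2 = (-4·(-1/5) + 7)/5 = 39/25.
u_3 = (-4·(39/25) + 7)/5 = 19/125.
u_4 = (-4·(19/125) + 7)/5 = 799/625.
u_5 = (-4·(799/625) + 7)/5 = 1179/3125.

1179/3125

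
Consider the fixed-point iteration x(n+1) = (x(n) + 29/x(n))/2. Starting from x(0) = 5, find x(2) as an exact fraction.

727/135

x(1) = (5 + 29/5)/2 = 27/5.
x(2) = (27/5 + 29/(27/5))/2 = 727/135.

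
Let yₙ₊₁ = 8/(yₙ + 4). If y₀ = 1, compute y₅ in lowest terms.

y₁ = 8/(1 + 4) = 8/5.
y₂ = 8/(8/5 + 4) = 10/7.
y₃ = 8/(10/7 + 4) = 28/19.
y₄ = 8/(28/19 + 4) = 19/13.
y₅ = 8/(19/13 + 4) = 104/71.

104/71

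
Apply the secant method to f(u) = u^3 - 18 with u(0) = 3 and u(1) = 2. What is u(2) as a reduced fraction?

f(3) = 9, f(2) = -10. u(2) = 2 - (-10)·(2 - 3)/((-10) - 9) = 48/19.

48/19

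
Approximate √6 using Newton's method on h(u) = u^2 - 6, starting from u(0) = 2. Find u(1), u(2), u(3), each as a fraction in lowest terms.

u(1) = 5/2, u(2) = 49/20, u(3) = 4801/1960

h'(u) = 2u.
h(2) = -2, h'(2) = 4, so u(1) = 2 - (-2)/4 = 5/2.
h(5/2) = 1/4, h'(5/2) = 5, so u(2) = (5/2) - (1/4)/5 = 49/20.
h(49/20) = 1/400, h'(49/20) = 49/10, so u(3) = (49/20) - (1/400)/(49/10) = 4801/1960.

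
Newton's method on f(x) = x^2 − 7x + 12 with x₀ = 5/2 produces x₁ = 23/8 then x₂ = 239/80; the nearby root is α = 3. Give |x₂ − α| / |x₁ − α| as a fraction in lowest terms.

1/10

x₁ − α = 23/8 − 3 = −1/8, so |x₁ − α| = 1/8.
x₂ − α = 239/80 − 3 = −1/80, so |x₂ − α| = 1/80.
Ratio = (1/80) / (1/8) = 1/10.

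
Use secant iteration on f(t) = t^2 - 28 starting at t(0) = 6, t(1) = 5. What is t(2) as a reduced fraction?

58/11

f(6) = 8, f(5) = -3. t(2) = 5 - (-3)·(5 - 6)/((-3) - 8) = 58/11.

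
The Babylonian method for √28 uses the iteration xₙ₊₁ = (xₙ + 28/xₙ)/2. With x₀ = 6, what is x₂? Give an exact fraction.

127/24

x₁ = (6 + 28/6)/2 = 16/3.
x₂ = (16/3 + 28/(16/3))/2 = 127/24.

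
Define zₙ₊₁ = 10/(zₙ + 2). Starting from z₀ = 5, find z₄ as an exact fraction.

z₁ = 10/(5 + 2) = 10/7.
z₂ = 10/(10/7 + 2) = 35/12.
z₃ = 10/(35/12 + 2) = 120/59.
z₄ = 10/(120/59 + 2) = 295/119.

295/119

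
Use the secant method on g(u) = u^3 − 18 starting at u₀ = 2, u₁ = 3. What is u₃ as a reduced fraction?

g(2) = −10, g(3) = 9. u₂ = 3 − 9·(3 − 2)/(9 − (−10)) = 48/19.
g(3) = 9, g(48/19) = −12870/6859. u₃ = (48/19) − (−12870/6859)·((48/19) − 3)/((−12870/6859) − 9) = 2402/921.

2402/921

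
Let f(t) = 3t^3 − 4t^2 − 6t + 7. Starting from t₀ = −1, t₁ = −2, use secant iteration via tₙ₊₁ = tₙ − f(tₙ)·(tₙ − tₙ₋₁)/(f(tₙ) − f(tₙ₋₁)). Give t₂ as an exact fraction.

f(−1) = 6, f(−2) = −21. t₂ = (−2) − (−21)·((−2) − (−1))/((−21) − 6) = −11/9.

−11/9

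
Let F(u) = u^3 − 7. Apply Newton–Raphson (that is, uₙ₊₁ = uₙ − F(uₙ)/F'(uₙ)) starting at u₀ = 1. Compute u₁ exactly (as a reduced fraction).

3

F'(u) = 3u^2.
F(1) = −6, F'(1) = 3, so u₁ = 1 − (−6)/3 = 3.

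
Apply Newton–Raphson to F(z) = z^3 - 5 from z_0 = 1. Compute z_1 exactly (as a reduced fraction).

F'(z) = 3z^2.
F(1) = -4, F'(1) = 3, so z_1 = 1 - (-4)/3 = 7/3.

7/3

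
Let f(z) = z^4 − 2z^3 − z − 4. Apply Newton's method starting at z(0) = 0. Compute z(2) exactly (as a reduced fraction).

−1028/353

f'(z) = 4z^3 − 6z^2 − 1.
f(0) = −4, f'(0) = −1, so z(1) = 0 − (−4)/(−1) = −4.
f(−4) = 384, f'(−4) = −353, so z(2) = (−4) − 384/(−353) = −1028/353.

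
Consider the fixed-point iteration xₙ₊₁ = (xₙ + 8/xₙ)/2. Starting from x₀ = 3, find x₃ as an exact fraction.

665857/235416

x₁ = (3 + 8/3)/2 = 17/6.
x₂ = (17/6 + 8/(17/6))/2 = 577/204.
x₃ = (577/204 + 8/(577/204))/2 = 665857/235416.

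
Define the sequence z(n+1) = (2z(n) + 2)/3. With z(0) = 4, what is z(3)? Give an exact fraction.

70/27

z(1) = (2·4 + 2)/3 = 10/3.
z(2) = (2·(10/3) + 2)/3 = 26/9.
z(3) = (2·(26/9) + 2)/3 = 70/27.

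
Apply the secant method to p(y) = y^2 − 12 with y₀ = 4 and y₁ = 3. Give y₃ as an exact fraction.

52/15

p(4) = 4, p(3) = −3. y₂ = 3 − (−3)·(3 − 4)/((−3) − 4) = 24/7.
p(3) = −3, p(24/7) = −12/49. y₃ = (24/7) − (−12/49)·((24/7) − 3)/((−12/49) − (−3)) = 52/15.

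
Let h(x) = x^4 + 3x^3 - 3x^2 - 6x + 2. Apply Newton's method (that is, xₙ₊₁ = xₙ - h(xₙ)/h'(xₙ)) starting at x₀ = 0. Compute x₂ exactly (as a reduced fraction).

56/185

h'(x) = 4x^3 + 9x^2 - 6x - 6.
h(0) = 2, h'(0) = -6, so x₁ = 0 - 2/(-6) = 1/3.
h(1/3) = -17/81, h'(1/3) = -185/27, so x₂ = (1/3) - (-17/81)/(-185/27) = 56/185.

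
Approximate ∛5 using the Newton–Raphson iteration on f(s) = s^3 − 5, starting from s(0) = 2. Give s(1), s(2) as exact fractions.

f'(s) = 3s^2.
f(2) = 3, f'(2) = 12, so s(1) = 2 − 3/12 = 7/4.
f(7/4) = 23/64, f'(7/4) = 147/16, so s(2) = (7/4) − (23/64)/(147/16) = 503/294.

s(1) = 7/4, s(2) = 503/294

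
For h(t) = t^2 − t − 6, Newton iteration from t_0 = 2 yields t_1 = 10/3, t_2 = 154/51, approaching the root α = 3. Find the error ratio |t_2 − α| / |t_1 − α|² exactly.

t_1 − α = 10/3 − 3 = 1/3, so |t_1 − α| = 1/3.
t_2 − α = 154/51 − 3 = 1/51, so |t_2 − α| = 1/51.
|t_1 − α|² = 1/9.
Ratio = (1/51) / (1/9) = 3/17.

3/17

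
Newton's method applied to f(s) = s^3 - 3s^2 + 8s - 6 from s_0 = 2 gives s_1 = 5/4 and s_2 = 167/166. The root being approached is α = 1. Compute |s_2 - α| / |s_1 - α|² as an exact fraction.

8/83

s_1 - α = 5/4 - 1 = 1/4, so |s_1 - α| = 1/4.
s_2 - α = 167/166 - 1 = 1/166, so |s_2 - α| = 1/166.
|s_1 - α|² = 1/16.
Ratio = (1/166) / (1/16) = 8/83.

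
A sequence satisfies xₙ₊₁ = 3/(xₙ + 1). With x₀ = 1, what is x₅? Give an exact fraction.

x₁ = 3/(1 + 1) = 3/2.
x₂ = 3/(3/2 + 1) = 6/5.
x₃ = 3/(6/5 + 1) = 15/11.
x₄ = 3/(15/11 + 1) = 33/26.
x₅ = 3/(33/26 + 1) = 78/59.

78/59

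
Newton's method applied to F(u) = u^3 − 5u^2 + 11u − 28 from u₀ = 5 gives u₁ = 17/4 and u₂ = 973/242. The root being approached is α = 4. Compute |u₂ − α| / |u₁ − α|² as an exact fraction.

40/121

u₁ − α = 17/4 − 4 = 1/4, so |u₁ − α| = 1/4.
u₂ − α = 973/242 − 4 = 5/242, so |u₂ − α| = 5/242.
|u₁ − α|² = 1/16.
Ratio = (5/242) / (1/16) = 40/121.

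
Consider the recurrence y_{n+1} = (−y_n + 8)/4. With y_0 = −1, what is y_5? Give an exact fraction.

1641/1024

y_1 = (−(−1) + 8)/4 = 9/4.
y_2 = (−(9/4) + 8)/4 = 23/16.
y_3 = (−(23/16) + 8)/4 = 105/64.
y_4 = (−(105/64) + 8)/4 = 407/256.
y_5 = (−(407/256) + 8)/4 = 1641/1024.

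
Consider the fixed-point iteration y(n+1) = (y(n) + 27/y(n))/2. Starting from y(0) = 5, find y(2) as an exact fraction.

1351/260

y(1) = (5 + 27/5)/2 = 26/5.
y(2) = (26/5 + 27/(26/5))/2 = 1351/260.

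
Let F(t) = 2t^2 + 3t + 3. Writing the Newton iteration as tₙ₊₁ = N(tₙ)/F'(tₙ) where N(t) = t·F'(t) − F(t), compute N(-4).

F'(t) = 4t + 3.
N(t) = t·F'(t) − F(t) = t·(4t + 3) − (2t^2 + 3t + 3) = 2t^2 − 3.
N(-4) = 29.

29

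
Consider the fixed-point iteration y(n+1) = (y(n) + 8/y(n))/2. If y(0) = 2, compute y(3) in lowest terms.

577/204

y(1) = (2 + 8/2)/2 = 3.
y(2) = (3 + 8/3)/2 = 17/6.
y(3) = (17/6 + 8/(17/6))/2 = 577/204.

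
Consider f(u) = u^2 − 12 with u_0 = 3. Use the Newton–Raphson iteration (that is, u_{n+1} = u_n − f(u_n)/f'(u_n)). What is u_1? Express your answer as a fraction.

7/2

f'(u) = 2u.
f(3) = −3, f'(3) = 6, so u_1 = 3 − (−3)/6 = 7/2.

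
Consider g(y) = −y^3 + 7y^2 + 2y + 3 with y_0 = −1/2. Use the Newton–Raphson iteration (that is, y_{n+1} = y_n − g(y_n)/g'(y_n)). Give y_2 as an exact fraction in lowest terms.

−11351/17618

g'(y) = −3y^2 + 14y + 2.
g(−1/2) = 31/8, g'(−1/2) = −23/4, so y_1 = (−1/2) − (31/8)/(−23/4) = 4/23.
g(4/23) = 43245/12167, g'(4/23) = 2298/529, so y_2 = (4/23) − (43245/12167)/(2298/529) = −11351/17618.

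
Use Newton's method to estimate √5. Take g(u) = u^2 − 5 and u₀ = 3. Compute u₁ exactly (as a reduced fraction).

g'(u) = 2u.
g(3) = 4, g'(3) = 6, so u₁ = 3 − 4/6 = 7/3.

7/3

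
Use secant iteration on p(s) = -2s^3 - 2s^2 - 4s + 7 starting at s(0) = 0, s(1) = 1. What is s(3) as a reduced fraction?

p(0) = 7, p(1) = -1. s(2) = 1 - (-1)·(1 - 0)/((-1) - 7) = 7/8.
p(1) = -1, p(7/8) = 161/256. s(3) = (7/8) - (161/256)·((7/8) - 1)/((161/256) - (-1)) = 385/417.

385/417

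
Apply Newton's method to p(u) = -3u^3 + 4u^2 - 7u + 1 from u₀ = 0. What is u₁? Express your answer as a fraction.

1/7

p'(u) = -9u^2 + 8u - 7.
p(0) = 1, p'(0) = -7, so u₁ = 0 - 1/(-7) = 1/7.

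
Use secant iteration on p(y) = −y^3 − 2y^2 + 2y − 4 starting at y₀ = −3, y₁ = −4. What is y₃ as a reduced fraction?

−2890/943

p(−3) = −1, p(−4) = 20. y₂ = (−4) − 20·((−4) − (−3))/(20 − (−1)) = −64/21.
p(−4) = 20, p(−64/21) = −3380/9261. y₃ = (−64/21) − (−3380/9261)·((−64/21) − (−4))/((−3380/9261) − 20) = −2890/943.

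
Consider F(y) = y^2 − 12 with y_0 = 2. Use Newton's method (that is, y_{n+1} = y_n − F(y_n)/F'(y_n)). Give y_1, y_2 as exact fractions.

y_1 = 4, y_2 = 7/2

F'(y) = 2y.
F(2) = −8, F'(2) = 4, so y_1 = 2 − (−8)/4 = 4.
F(4) = 4, F'(4) = 8, so y_2 = 4 − 4/8 = 7/2.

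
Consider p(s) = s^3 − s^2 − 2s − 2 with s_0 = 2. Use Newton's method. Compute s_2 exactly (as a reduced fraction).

593/261

p'(s) = 3s^2 − 2s − 2.
p(2) = −2, p'(2) = 6, so s_1 = 2 − (−2)/6 = 7/3.
p(7/3) = 16/27, p'(7/3) = 29/3, so s_2 = (7/3) − (16/27)/(29/3) = 593/261.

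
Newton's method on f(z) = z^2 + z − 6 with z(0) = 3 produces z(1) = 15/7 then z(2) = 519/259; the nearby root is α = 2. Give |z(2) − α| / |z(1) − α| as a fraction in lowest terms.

1/37

z(1) − α = 15/7 − 2 = 1/7, so |z(1) − α| = 1/7.
z(2) − α = 519/259 − 2 = 1/259, so |z(2) − α| = 1/259.
Ratio = (1/259) / (1/7) = 1/37.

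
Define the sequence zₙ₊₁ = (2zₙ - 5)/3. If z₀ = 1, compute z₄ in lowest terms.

-103/27

z₁ = (2·1 - 5)/3 = -1.
z₂ = (2·(-1) - 5)/3 = -7/3.
z₃ = (2·(-7/3) - 5)/3 = -29/9.
z₄ = (2·(-29/9) - 5)/3 = -103/27.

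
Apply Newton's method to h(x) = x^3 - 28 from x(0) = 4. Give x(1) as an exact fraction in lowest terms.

h'(x) = 3x^2.
h(4) = 36, h'(4) = 48, so x(1) = 4 - 36/48 = 13/4.

13/4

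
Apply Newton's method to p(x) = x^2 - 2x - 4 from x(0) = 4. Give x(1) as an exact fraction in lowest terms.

10/3

p'(x) = 2x - 2.
p(4) = 4, p'(4) = 6, so x(1) = 4 - 4/6 = 10/3.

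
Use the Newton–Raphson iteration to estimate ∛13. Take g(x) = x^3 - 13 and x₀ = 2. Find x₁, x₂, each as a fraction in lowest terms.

g'(x) = 3x^2.
g(2) = -5, g'(2) = 12, so x₁ = 2 - (-5)/12 = 29/12.
g(29/12) = 1925/1728, g'(29/12) = 841/48, so x₂ = (29/12) - (1925/1728)/(841/48) = 35621/15138.

x₁ = 29/12, x₂ = 35621/15138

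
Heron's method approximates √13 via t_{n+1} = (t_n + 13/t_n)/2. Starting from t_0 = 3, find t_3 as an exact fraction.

14159/3927

t_1 = (3 + 13/3)/2 = 11/3.
t_2 = (11/3 + 13/(11/3))/2 = 119/33.
t_3 = (119/33 + 13/(119/33))/2 = 14159/3927.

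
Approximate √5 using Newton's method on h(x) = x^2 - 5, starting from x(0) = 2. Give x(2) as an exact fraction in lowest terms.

161/72

h'(x) = 2x.
h(2) = -1, h'(2) = 4, so x(1) = 2 - (-1)/4 = 9/4.
h(9/4) = 1/16, h'(9/4) = 9/2, so x(2) = (9/4) - (1/16)/(9/2) = 161/72.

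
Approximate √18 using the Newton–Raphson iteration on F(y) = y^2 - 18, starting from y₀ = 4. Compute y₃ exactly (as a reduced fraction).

665857/156944

F'(y) = 2y.
F(4) = -2, F'(4) = 8, so y₁ = 4 - (-2)/8 = 17/4.
F(17/4) = 1/16, F'(17/4) = 17/2, so y₂ = (17/4) - (1/16)/(17/2) = 577/136.
F(577/136) = 1/18496, F'(577/136) = 577/68, so y₃ = (577/136) - (1/18496)/(577/68) = 665857/156944.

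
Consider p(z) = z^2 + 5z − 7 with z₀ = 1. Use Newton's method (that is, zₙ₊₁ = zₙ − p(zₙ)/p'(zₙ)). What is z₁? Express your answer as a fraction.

8/7

p'(z) = 2z + 5.
p(1) = −1, p'(1) = 7, so z₁ = 1 − (−1)/7 = 8/7.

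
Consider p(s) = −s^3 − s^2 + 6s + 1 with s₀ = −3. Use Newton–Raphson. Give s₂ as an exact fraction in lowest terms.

−137953/47070

p'(s) = −3s^2 − 2s + 6.
p(−3) = 1, p'(−3) = −15, so s₁ = (−3) − 1/(−15) = −44/15.
p(−44/15) = 119/3375, p'(−44/15) = −1046/75, so s₂ = (−44/15) − (119/3375)/(−1046/75) = −137953/47070.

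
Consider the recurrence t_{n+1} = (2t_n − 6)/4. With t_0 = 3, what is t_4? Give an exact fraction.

t_1 = (2·3 − 6)/4 = 0.
t_2 = (2·0 − 6)/4 = −3/2.
t_3 = (2·(−3/2) − 6)/4 = −9/4.
t_4 = (2·(−9/4) − 6)/4 = −21/8.

−21/8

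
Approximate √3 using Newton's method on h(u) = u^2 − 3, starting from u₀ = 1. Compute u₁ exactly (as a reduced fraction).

h'(u) = 2u.
h(1) = −2, h'(1) = 2, so u₁ = 1 − (−2)/2 = 2.

2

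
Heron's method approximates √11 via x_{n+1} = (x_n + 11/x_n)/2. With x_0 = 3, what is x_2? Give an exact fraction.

199/60

x_1 = (3 + 11/3)/2 = 10/3.
x_2 = (10/3 + 11/(10/3))/2 = 199/60.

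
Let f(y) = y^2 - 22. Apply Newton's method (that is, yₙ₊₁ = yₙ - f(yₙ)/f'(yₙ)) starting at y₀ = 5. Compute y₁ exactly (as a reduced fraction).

47/10

f'(y) = 2y.
f(5) = 3, f'(5) = 10, so y₁ = 5 - 3/10 = 47/10.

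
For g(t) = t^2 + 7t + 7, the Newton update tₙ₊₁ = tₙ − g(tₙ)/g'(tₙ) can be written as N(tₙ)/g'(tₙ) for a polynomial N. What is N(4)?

g'(t) = 2t + 7.
N(t) = t·g'(t) − g(t) = t·(2t + 7) − (t^2 + 7t + 7) = t^2 − 7.
N(4) = 9.

9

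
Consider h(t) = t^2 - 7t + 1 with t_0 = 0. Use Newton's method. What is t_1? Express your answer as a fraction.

1/7

h'(t) = 2t - 7.
h(0) = 1, h'(0) = -7, so t_1 = 0 - 1/(-7) = 1/7.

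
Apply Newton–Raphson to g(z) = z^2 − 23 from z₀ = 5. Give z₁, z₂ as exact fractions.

g'(z) = 2z.
g(5) = 2, g'(5) = 10, so z₁ = 5 − 2/10 = 24/5.
g(24/5) = 1/25, g'(24/5) = 48/5, so z₂ = (24/5) − (1/25)/(48/5) = 1151/240.

z₁ = 24/5, z₂ = 1151/240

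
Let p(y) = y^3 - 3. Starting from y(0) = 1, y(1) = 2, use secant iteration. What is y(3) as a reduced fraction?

p(1) = -2, p(2) = 5. y(2) = 2 - 5·(2 - 1)/(5 - (-2)) = 9/7.
p(2) = 5, p(9/7) = -300/343. y(3) = (9/7) - (-300/343)·((9/7) - 2)/((-300/343) - 5) = 561/403.

561/403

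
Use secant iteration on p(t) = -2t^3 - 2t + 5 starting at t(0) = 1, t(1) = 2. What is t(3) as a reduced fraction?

p(1) = 1, p(2) = -15. t(2) = 2 - (-15)·(2 - 1)/((-15) - 1) = 17/16.
p(2) = -15, p(17/16) = 975/2048. t(3) = (17/16) - (975/2048)·((17/16) - 2)/((975/2048) - (-15)) = 2306/2113.

2306/2113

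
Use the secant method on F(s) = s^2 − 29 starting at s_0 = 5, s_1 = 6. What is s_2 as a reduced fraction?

59/11

F(5) = −4, F(6) = 7. s_2 = 6 − 7·(6 − 5)/(7 − (−4)) = 59/11.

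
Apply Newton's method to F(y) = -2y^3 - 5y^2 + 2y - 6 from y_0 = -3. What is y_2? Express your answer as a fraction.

F'(y) = -6y^2 - 10y + 2.
F(-3) = -3, F'(-3) = -22, so y_1 = (-3) - (-3)/(-22) = -69/22.
F(-69/22) = 657/2662, F'(-69/22) = -6209/242, so y_2 = (-69/22) - (657/2662)/(-6209/242) = -427107/136598.

-427107/136598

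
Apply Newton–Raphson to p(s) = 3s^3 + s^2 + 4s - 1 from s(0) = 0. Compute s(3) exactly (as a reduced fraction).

p'(s) = 9s^2 + 2s + 4.
p(0) = -1, p'(0) = 4, so s(1) = 0 - (-1)/4 = 1/4.
p(1/4) = 7/64, p'(1/4) = 81/16, so s(2) = (1/4) - (7/64)/(81/16) = 37/162.
p(37/162) = 2107/1417176, p'(37/162) = 14365/2916, so s(3) = (37/162) - (2107/1417176)/(14365/2916) = 796204/3490695.

796204/3490695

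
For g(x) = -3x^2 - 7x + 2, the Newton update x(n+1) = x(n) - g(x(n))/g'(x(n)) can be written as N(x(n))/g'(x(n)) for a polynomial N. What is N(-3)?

g'(x) = -6x - 7.
N(x) = x·g'(x) - g(x) = x·(-6x - 7) - (-3x^2 - 7x + 2) = -3x^2 - 2.
N(-3) = -29.

-29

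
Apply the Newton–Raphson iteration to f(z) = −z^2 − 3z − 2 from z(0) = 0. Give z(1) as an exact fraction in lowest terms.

−2/3

f'(z) = −2z − 3.
f(0) = −2, f'(0) = −3, so z(1) = 0 − (−2)/(−3) = −2/3.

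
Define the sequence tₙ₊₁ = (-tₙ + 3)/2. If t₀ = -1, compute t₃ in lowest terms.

t₁ = (-(-1) + 3)/2 = 2.
t₂ = (-2 + 3)/2 = 1/2.
t₃ = (-(1/2) + 3)/2 = 5/4.

5/4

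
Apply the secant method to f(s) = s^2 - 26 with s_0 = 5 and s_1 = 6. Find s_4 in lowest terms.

f(5) = -1, f(6) = 10. s_2 = 6 - 10·(6 - 5)/(10 - (-1)) = 56/11.
f(6) = 10, f(56/11) = -10/121. s_3 = (56/11) - (-10/121)·((56/11) - 6)/((-10/121) - 10) = 311/61.
f(56/11) = -10/121, f(311/61) = -25/3721. s_4 = (311/61) - (-25/3721)·((311/61) - (56/11))/((-25/3721) - (-10/121)) = 34862/6837.

34862/6837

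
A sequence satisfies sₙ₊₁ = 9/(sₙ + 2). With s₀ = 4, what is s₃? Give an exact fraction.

s₁ = 9/(4 + 2) = 3/2.
s₂ = 9/(3/2 + 2) = 18/7.
s₃ = 9/(18/7 + 2) = 63/32.

63/32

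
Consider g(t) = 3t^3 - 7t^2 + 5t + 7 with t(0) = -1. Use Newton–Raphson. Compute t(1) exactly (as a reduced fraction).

g'(t) = 9t^2 - 14t + 5.
g(-1) = -8, g'(-1) = 28, so t(1) = (-1) - (-8)/28 = -5/7.

-5/7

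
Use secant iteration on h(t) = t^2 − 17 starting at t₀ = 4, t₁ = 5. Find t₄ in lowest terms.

6263/1519

h(4) = −1, h(5) = 8. t₂ = 5 − 8·(5 − 4)/(8 − (−1)) = 37/9.
h(5) = 8, h(37/9) = −8/81. t₃ = (37/9) − (−8/81)·((37/9) − 5)/((−8/81) − 8) = 169/41.
h(37/9) = −8/81, h(169/41) = −16/1681. t₄ = (169/41) − (−16/1681)·((169/41) − (37/9))/((−16/1681) − (−8/81)) = 6263/1519.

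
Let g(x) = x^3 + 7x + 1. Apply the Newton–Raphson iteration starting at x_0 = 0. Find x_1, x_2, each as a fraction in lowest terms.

x_1 = −1/7, x_2 = −345/2422

g'(x) = 3x^2 + 7.
g(0) = 1, g'(0) = 7, so x_1 = 0 − 1/7 = −1/7.
g(−1/7) = −1/343, g'(−1/7) = 346/49, so x_2 = (−1/7) − (−1/343)/(346/49) = −345/2422.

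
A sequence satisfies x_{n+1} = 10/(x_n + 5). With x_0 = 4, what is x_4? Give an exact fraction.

146/95

x_1 = 10/(4 + 5) = 10/9.
x_2 = 10/(10/9 + 5) = 18/11.
x_3 = 10/(18/11 + 5) = 110/73.
x_4 = 10/(110/73 + 5) = 146/95.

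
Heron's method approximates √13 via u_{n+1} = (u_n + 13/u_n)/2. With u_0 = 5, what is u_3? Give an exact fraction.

u_1 = (5 + 13/5)/2 = 19/5.
u_2 = (19/5 + 13/(19/5))/2 = 343/95.
u_3 = (343/95 + 13/(343/95))/2 = 117487/32585.

117487/32585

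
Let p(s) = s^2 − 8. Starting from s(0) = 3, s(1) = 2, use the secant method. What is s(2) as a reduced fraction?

14/5

p(3) = 1, p(2) = −4. s(2) = 2 − (−4)·(2 − 3)/((−4) − 1) = 14/5.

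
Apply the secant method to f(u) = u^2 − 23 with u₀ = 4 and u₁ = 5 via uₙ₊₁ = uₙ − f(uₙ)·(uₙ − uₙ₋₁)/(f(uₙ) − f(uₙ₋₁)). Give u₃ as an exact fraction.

211/44

f(4) = −7, f(5) = 2. u₂ = 5 − 2·(5 − 4)/(2 − (−7)) = 43/9.
f(5) = 2, f(43/9) = −14/81. u₃ = (43/9) − (−14/81)·((43/9) − 5)/((−14/81) − 2) = 211/44.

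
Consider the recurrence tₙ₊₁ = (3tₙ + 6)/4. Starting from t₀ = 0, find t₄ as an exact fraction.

t₁ = (3·0 + 6)/4 = 3/2.
t₂ = (3·(3/2) + 6)/4 = 21/8.
t₃ = (3·(21/8) + 6)/4 = 111/32.
t₄ = (3·(111/32) + 6)/4 = 525/128.

525/128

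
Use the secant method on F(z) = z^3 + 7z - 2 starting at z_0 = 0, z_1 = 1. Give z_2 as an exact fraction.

F(0) = -2, F(1) = 6. z_2 = 1 - 6·(1 - 0)/(6 - (-2)) = 1/4.

1/4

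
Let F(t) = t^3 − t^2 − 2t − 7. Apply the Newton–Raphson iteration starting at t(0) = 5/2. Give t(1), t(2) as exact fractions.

F'(t) = 3t^2 − 2t − 2.
F(5/2) = −21/8, F'(5/2) = 47/4, so t(1) = (5/2) − (−21/8)/(47/4) = 128/47.
F(128/47) = 34839/103823, F'(128/47) = 32702/2209, so t(2) = (128/47) − (34839/103823)/(32702/2209) = 4151017/1536994.

t(1) = 128/47, t(2) = 4151017/1536994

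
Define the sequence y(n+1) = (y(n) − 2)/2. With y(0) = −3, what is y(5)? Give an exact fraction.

−65/32

y(1) = ((−3) − 2)/2 = −5/2.
y(2) = ((−5/2) − 2)/2 = −9/4.
y(3) = ((−9/4) − 2)/2 = −17/8.
y(4) = ((−17/8) − 2)/2 = −33/16.
y(5) = ((−33/16) − 2)/2 = −65/32.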